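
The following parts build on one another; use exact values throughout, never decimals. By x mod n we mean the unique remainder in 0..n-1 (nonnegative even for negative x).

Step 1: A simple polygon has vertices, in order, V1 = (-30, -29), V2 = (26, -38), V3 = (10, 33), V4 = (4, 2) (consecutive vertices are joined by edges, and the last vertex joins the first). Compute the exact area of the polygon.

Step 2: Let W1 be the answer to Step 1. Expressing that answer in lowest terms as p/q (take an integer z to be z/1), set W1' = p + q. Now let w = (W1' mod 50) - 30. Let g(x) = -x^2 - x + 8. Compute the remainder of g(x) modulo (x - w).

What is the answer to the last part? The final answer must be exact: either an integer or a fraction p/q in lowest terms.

Step 1: cross terms: (-30*-38 - 26*-29)=1894, (26*33 - 10*-38)=1238, (10*2 - 4*33)=-112, (4*-29 - -30*2)=-56; twice the area = |2964| = 2964; area = 1482; answer 1482
Step 2: W1 = 1482; threaded value p + q = 1483; w = 3; remainder = value at the root: -1*(3)^2 - 1*(3)^1 + 8 = (-9) + (-3) + (8) = -4; answer -4

-4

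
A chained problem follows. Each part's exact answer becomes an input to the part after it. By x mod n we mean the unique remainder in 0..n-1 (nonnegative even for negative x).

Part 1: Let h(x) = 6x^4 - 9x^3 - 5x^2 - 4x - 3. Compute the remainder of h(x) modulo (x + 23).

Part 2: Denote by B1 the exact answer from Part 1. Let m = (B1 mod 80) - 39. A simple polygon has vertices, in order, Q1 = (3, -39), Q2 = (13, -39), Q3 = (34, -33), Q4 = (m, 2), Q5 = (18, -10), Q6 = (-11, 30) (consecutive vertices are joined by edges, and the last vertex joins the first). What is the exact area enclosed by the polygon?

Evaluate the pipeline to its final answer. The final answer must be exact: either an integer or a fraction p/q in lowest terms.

1435

Part 1: remainder = value at the root: 6*(-23)^4 - 9*(-23)^3 - 5*(-23)^2 - 4*(-23)^1 - 3 = (1679046) + (109503) + (-2645) + (92) + (-3) = 1785993; answer 1785993
Part 2: B1 = 1785993; m = 34; cross terms: (3*-39 - 13*-39)=390, (13*-33 - 34*-39)=897, (34*2 - 34*-33)=1190, (34*-10 - 18*2)=-376, (18*30 - -11*-10)=430, (-11*-39 - 3*30)=339; twice the area = |2870| = 2870; area = 1435; answer 1435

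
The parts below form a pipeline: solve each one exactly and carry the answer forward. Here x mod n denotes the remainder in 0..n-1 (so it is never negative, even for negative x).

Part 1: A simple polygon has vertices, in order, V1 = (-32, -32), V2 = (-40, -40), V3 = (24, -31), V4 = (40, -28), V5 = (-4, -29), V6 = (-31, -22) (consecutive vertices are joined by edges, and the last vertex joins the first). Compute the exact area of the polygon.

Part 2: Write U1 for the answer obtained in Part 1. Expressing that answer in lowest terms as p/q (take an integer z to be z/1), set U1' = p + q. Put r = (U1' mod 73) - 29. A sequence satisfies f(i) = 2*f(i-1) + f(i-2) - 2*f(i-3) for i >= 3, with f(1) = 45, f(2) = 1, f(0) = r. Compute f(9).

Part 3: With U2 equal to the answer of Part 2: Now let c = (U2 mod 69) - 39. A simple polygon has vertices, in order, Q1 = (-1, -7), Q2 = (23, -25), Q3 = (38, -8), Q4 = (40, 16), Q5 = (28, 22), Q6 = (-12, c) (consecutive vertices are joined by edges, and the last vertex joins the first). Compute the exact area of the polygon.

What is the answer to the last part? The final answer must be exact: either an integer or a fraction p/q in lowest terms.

1272

Part 1: cross terms: (-32*-40 - -40*-32)=0, (-40*-31 - 24*-40)=2200, (24*-28 - 40*-31)=568, (40*-29 - -4*-28)=-1272, (-4*-22 - -31*-29)=-811, (-31*-32 - -32*-22)=288; twice the area = |973| = 973; area = 973/2; answer 973/2
Part 2: U1 = 973/2; threaded value p + q = 975; r = -3; f(3) = 2*(1) + 1*(45) - 2*(-3) = 53; iterating: f(3)=53, f(4)=17, f(5)=85, f(6)=81, f(7)=213, f(8)=337, f(9)=725; answer 725
Part 3: U2 = 725; c = -4; cross terms: (-1*-25 - 23*-7)=186, (23*-8 - 38*-25)=766, (38*16 - 40*-8)=928, (40*22 - 28*16)=432, (28*-4 - -12*22)=152, (-12*-7 - -1*-4)=80; twice the area = |2544| = 2544; area = 1272; answer 1272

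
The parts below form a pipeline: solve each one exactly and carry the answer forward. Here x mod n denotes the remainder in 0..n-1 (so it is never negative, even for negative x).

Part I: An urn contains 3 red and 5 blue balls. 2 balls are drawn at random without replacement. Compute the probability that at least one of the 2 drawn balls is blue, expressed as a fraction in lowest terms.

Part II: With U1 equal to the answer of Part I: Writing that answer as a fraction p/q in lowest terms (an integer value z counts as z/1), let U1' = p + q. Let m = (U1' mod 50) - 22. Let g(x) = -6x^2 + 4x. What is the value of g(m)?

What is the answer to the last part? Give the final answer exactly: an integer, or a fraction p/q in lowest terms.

Part I: total draws C(8,2) = 28; complement C(3,2) = 3; favorable 28 - 3 = 25; P = 25/28; answer 25/28
Part II: U1 = 25/28; threaded value p + q = 53; m = -19; -6*(-19)^2 + 4*(-19)^1 = (-2166) + (-76) = -2242; answer -2242

-2242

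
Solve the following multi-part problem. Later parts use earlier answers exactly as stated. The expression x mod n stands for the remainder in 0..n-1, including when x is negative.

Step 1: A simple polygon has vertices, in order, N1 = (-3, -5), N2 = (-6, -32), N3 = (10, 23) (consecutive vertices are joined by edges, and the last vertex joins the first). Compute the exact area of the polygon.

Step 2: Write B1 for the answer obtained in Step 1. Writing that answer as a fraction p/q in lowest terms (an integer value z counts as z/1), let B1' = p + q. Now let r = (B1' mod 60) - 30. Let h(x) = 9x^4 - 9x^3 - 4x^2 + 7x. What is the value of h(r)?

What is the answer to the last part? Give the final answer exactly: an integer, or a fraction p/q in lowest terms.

7

Step 1: cross terms: (-3*-32 - -6*-5)=66, (-6*23 - 10*-32)=182, (10*-5 - -3*23)=19; twice the area = |267| = 267; area = 267/2; answer 267/2
Step 2: B1 = 267/2; threaded value p + q = 269; r = -1; 9*(-1)^4 - 9*(-1)^3 - 4*(-1)^2 + 7*(-1)^1 = (9) + (9) + (-4) + (-7) = 7; answer 7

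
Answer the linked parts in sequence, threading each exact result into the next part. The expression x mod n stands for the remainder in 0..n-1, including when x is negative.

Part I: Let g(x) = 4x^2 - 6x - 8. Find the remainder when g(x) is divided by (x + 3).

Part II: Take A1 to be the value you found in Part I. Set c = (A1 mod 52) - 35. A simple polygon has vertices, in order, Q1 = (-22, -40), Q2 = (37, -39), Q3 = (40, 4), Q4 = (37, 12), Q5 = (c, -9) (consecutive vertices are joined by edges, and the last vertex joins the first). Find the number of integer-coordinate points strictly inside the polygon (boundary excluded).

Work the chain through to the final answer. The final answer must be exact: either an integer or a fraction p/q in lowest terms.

Part I: remainder = value at the root: 4*(-3)^2 - 6*(-3)^1 - 8 = (36) + (18) + (-8) = 46; answer 46
Part II: A1 = 46; c = 11; cross terms: (-22*-39 - 37*-40)=2338, (37*4 - 40*-39)=1708, (40*12 - 37*4)=332, (37*-9 - 11*12)=-465, (11*-40 - -22*-9)=-638; twice the area = |3275| = 3275; area = 3275/2; boundary points = 1 + 1 + 1 + 1 + 1 = 5; strictly interior points = area - boundary/2 + 1 = 1636; answer 1636

1636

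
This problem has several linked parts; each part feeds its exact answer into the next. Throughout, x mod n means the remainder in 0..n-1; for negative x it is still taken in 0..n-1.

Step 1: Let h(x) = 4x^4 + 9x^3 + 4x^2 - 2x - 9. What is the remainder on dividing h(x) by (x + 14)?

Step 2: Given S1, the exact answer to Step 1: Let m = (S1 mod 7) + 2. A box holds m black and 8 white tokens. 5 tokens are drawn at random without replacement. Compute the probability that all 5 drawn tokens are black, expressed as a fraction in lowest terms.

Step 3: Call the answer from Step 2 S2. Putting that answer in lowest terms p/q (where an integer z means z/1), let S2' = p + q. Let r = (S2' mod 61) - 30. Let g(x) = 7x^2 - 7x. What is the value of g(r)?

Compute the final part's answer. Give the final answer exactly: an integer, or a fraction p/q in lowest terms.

Step 1: remainder = value at the root: 4*(-14)^4 + 9*(-14)^3 + 4*(-14)^2 - 2*(-14)^1 - 9 = (153664) + (-24696) + (784) + (28) + (-9) = 129771; answer 129771
Step 2: S1 = 129771; m = 7; total draws C(15,5) = 3003; favorable C(7,5) = 21; P = 1/143; answer 1/143
Step 3: S2 = 1/143; threaded value p + q = 144; r = -8; 7*(-8)^2 - 7*(-8)^1 = (448) + (56) = 504; answer 504

504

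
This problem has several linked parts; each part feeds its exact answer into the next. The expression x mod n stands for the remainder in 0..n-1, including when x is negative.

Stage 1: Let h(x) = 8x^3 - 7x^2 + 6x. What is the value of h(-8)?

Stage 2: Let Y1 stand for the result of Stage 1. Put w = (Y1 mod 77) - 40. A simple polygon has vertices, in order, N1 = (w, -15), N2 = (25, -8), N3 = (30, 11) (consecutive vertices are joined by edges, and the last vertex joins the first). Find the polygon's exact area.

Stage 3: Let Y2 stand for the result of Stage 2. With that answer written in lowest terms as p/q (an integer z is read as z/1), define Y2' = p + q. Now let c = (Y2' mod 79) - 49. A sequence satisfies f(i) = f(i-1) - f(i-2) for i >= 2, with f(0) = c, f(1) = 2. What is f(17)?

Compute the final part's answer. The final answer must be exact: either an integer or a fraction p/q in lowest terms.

Stage 1: 8*(-8)^3 - 7*(-8)^2 + 6*(-8)^1 = (-4096) + (-448) + (-48) = -4592; answer -4592
Stage 2: Y1 = -4592; w = -12; cross terms: (-12*-8 - 25*-15)=471, (25*11 - 30*-8)=515, (30*-15 - -12*11)=-318; twice the area = |668| = 668; area = 334; answer 334
Stage 3: Y2 = 334; threaded value p + q = 335; c = -30; f(2) = 1*(2) - 1*(-30) = 32; iterating: f(2)=32, f(3)=30, f(4)=-2, f(5)=-32, f(6)=-30, f(7)=2, f(8)=32, f(9)=30, f(10)=-2, f(11)=-32, f(12)=-30, f(13)=2, f(14)=32, f(15)=30, f(16)=-2, f(17)=-32; answer -32

-32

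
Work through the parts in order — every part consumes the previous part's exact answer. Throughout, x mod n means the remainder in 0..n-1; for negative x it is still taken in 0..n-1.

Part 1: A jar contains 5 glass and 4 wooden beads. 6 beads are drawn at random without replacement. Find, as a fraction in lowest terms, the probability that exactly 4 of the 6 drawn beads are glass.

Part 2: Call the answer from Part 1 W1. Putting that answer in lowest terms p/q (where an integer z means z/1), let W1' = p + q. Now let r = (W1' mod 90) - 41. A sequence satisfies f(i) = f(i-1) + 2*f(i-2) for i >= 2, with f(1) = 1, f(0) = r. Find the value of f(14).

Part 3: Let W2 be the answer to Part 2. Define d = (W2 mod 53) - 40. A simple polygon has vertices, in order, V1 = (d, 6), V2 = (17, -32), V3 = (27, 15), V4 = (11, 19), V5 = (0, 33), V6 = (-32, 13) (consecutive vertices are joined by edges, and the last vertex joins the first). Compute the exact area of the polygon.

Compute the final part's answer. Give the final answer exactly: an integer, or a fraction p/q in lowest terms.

1251

Part 1: total draws C(9,6) = 84; favorable C(5,4)*C(4,2) = 30; P = 5/14; answer 5/14
Part 2: W1 = 5/14; threaded value p + q = 19; r = -22; f(2) = 1*(1) + 2*(-22) = -43; iterating: f(2)=-43, f(3)=-41, f(4)=-127, f(5)=-209, f(6)=-463, f(7)=-881, f(8)=-1807, f(9)=-3569, f(10)=-7183, f(11)=-14321, f(12)=-28687, f(13)=-57329, f(14)=-114703; answer -114703
Part 3: W2 = -114703; d = 2; cross terms: (2*-32 - 17*6)=-166, (17*15 - 27*-32)=1119, (27*19 - 11*15)=348, (11*33 - 0*19)=363, (0*13 - -32*33)=1056, (-32*6 - 2*13)=-218; twice the area = |2502| = 2502; area = 1251; answer 1251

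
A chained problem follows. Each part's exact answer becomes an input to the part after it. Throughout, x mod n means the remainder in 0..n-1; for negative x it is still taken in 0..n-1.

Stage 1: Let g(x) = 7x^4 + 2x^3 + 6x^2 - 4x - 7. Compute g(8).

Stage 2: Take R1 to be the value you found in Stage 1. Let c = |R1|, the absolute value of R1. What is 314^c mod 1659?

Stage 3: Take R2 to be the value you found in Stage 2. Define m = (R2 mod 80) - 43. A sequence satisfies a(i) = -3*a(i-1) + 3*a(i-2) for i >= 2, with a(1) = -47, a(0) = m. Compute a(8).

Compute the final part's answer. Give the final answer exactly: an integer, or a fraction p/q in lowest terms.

Stage 1: 7*(8)^4 + 2*(8)^3 + 6*(8)^2 - 4*(8)^1 - 7 = (28672) + (1024) + (384) + (-32) + (-7) = 30041; answer 30041
Stage 2: R1 = 30041; c = 30041; squarings mod 1659: 314^1=314, 314^2=715, 314^4=253, 314^8=967, 314^16=1072, 314^32=1156, 314^64=841, 314^128=547, 314^256=589, 314^512=190, 314^1024=1261, 314^2048=799, 314^4096=1345, 314^8192=715, 314^16384=253; 314^30041 = 314^1 * 314^8 * 314^16 * 314^64 * 314^256 * 314^1024 * 314^4096 * 314^8192 * 314^16384 = 1112 (mod 1659); answer 1112
Stage 3: R2 = 1112; m = 29; a(2) = -3*(-47) + 3*(29) = 228; iterating: a(2)=228, a(3)=-825, a(4)=3159, a(5)=-11952, a(6)=45333, a(7)=-171855, a(8)=651564; answer 651564

651564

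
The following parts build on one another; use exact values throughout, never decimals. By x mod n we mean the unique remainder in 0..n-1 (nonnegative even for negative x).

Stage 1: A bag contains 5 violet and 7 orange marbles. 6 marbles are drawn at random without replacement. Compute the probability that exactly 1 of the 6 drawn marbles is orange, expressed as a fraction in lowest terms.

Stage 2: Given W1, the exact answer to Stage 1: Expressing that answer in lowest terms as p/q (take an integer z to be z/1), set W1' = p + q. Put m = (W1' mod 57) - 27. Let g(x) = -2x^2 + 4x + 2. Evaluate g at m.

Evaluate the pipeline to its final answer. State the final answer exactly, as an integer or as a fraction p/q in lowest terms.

Stage 1: total draws C(12,6) = 924; favorable C(7,1)*C(5,5) = 7; P = 1/132; answer 1/132
Stage 2: W1 = 1/132; threaded value p + q = 133; m = -8; -2*(-8)^2 + 4*(-8)^1 + 2 = (-128) + (-32) + (2) = -158; answer -158

-158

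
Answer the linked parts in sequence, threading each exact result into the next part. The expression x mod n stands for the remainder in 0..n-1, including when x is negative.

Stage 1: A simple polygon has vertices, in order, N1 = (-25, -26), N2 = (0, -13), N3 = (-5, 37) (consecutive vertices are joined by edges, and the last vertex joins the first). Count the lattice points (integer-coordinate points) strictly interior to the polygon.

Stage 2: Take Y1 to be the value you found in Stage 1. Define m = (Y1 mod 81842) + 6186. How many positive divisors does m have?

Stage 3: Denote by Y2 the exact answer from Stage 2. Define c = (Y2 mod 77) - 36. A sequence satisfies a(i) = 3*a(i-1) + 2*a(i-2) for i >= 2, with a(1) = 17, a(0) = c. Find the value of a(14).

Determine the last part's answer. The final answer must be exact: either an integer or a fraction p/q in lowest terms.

-26819693

Stage 1: cross terms: (-25*-13 - 0*-26)=325, (0*37 - -5*-13)=-65, (-5*-26 - -25*37)=1055; twice the area = |1315| = 1315; area = 1315/2; boundary points = 1 + 5 + 1 = 7; strictly interior points = area - boundary/2 + 1 = 655; answer 655
Stage 2: Y1 = 655; m = 6841; 6841 is prime, so its only divisors are 1 and 6841; count = 2; answer 2
Stage 3: Y2 = 2; c = -34; a(2) = 3*(17) + 2*(-34) = -17; iterating: a(2)=-17, a(3)=-17, a(4)=-85, a(5)=-289, a(6)=-1037, a(7)=-3689, a(8)=-13141, a(9)=-46801, a(10)=-166685, a(11)=-593657, a(12)=-2114341, a(13)=-7530337, a(14)=-26819693; answer -26819693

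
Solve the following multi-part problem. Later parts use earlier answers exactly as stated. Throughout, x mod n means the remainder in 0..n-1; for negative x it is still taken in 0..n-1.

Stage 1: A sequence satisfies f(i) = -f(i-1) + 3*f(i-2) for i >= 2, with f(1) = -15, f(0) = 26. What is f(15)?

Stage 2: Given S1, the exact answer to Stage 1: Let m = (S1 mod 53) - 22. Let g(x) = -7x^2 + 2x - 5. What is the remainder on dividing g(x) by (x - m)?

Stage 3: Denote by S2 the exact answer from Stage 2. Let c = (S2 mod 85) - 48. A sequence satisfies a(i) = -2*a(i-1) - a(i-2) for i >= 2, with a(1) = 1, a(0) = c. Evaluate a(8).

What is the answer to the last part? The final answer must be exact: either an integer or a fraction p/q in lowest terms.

258

Stage 1: f(2) = -1*(-15) + 3*(26) = 93; iterating: f(2)=93, f(3)=-138, f(4)=417, f(5)=-831, f(6)=2082, f(7)=-4575, f(8)=10821, f(9)=-24546, f(10)=57009, f(11)=-130647, f(12)=301674, f(13)=-693615, f(14)=1598637, f(15)=-3679482; answer -3679482
Stage 2: S1 = -3679482; m = 21; remainder = value at the root: -7*(21)^2 + 2*(21)^1 - 5 = (-3087) + (42) + (-5) = -3050; answer -3050
Stage 3: S2 = -3050; c = -38; a(2) = -2*(1) - 1*(-38) = 36; iterating: a(2)=36, a(3)=-73, a(4)=110, a(5)=-147, a(6)=184, a(7)=-221, a(8)=258; answer 258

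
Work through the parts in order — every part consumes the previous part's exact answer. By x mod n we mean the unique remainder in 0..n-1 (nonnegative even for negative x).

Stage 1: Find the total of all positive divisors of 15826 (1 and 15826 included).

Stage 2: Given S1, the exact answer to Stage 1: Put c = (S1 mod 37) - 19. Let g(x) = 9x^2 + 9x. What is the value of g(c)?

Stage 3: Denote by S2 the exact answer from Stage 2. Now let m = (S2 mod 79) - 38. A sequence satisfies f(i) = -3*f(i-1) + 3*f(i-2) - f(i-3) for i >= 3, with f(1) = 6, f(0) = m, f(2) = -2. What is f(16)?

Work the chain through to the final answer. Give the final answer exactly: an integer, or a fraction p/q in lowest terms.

Stage 1: 15826 = 2 * 41 * 193; sigma = (1 + 2) * (1 + 41) * (1 + 193) = 3 * 42 * 194 = 24444; answer 24444
Stage 2: S1 = 24444; c = 5; 9*(5)^2 + 9*(5)^1 = (225) + (45) = 270; answer 270
Stage 3: S2 = 270; m = -5; f(3) = -3*(-2) + 3*(6) - 1*(-5) = 29; iterating: f(3)=29, f(4)=-99, f(5)=386, f(6)=-1484, f(7)=5709, f(8)=-21965, f(9)=84506, f(10)=-325122, f(11)=1250849, f(12)=-4812419, f(13)=18514926, f(14)=-71232884, f(15)=274055849, f(16)=-1054381125; answer -1054381125

-1054381125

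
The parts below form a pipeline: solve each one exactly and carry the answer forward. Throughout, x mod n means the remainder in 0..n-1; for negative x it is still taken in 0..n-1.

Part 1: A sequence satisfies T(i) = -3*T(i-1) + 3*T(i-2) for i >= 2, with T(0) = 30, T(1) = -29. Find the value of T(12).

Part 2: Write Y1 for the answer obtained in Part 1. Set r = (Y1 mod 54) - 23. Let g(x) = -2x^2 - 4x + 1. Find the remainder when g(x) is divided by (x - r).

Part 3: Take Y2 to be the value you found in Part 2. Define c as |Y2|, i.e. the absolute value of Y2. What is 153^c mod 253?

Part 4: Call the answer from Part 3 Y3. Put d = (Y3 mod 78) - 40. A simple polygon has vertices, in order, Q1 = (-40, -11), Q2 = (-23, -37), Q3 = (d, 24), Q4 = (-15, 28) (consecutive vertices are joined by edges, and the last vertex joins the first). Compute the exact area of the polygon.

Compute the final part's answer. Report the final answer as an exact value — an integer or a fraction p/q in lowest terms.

3945/2

Part 1: T(2) = -3*(-29) + 3*(30) = 177; iterating: T(2)=177, T(3)=-618, T(4)=2385, T(5)=-9009, T(6)=34182, T(7)=-129573, T(8)=491265, T(9)=-1862514, T(10)=7061337, T(11)=-26771553, T(12)=101498670; answer 101498670
Part 2: Y1 = 101498670; r = -23; remainder = value at the root: -2*(-23)^2 - 4*(-23)^1 + 1 = (-1058) + (92) + (1) = -965; answer -965
Part 3: Y2 = -965; c = 965; squarings mod 253: 153^1=153, 153^2=133, 153^4=232, 153^8=188, 153^16=177, 153^32=210, 153^64=78, 153^128=12, 153^256=144, 153^512=243; 153^965 = 153^1 * 153^4 * 153^64 * 153^128 * 153^256 * 153^512 = 65 (mod 253); answer 65
Part 4: Y3 = 65; d = 25; cross terms: (-40*-37 - -23*-11)=1227, (-23*24 - 25*-37)=373, (25*28 - -15*24)=1060, (-15*-11 - -40*28)=1285; twice the area = |3945| = 3945; area = 3945/2; answer 3945/2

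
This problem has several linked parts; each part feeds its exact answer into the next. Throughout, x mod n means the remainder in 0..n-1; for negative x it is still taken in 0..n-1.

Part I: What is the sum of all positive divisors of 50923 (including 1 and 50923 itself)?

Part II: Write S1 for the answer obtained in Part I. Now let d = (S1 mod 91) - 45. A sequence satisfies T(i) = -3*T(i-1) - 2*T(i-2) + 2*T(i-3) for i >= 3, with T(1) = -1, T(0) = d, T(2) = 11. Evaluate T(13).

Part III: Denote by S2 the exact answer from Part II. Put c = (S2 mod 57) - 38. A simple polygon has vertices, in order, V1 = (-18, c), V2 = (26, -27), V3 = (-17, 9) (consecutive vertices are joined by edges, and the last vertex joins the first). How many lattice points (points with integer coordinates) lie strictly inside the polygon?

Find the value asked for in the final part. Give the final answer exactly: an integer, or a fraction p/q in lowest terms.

662

Part I: 50923 is prime, so its only divisors are 1 and 50923; sigma = 1 + 50923 = 50924; answer 50924
Part II: S1 = 50924; d = 10; T(3) = -3*(11) - 2*(-1) + 2*(10) = -11; iterating: T(3)=-11, T(4)=9, T(5)=17, T(6)=-91, T(7)=257, T(8)=-555, T(9)=969, T(10)=-1283, T(11)=801, T(12)=2101, T(13)=-10471; answer -10471
Part III: S2 = -10471; c = -21; cross terms: (-18*-27 - 26*-21)=1032, (26*9 - -17*-27)=-225, (-17*-21 - -18*9)=519; twice the area = |1326| = 1326; area = 663; boundary points = 2 + 1 + 1 = 4; strictly interior points = area - boundary/2 + 1 = 662; answer 662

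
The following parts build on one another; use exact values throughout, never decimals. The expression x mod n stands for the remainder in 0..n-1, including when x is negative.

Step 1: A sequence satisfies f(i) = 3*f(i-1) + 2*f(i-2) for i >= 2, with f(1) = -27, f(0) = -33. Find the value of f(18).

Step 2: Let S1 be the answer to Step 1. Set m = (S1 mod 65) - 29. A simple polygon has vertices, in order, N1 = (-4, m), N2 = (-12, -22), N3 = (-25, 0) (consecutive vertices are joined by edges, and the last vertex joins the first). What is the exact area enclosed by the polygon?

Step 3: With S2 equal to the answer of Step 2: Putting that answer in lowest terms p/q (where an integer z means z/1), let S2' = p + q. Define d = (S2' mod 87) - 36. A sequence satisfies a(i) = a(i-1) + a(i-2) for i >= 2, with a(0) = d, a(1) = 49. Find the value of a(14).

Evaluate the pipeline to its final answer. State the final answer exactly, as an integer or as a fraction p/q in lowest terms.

23599

Step 1: f(2) = 3*(-27) + 2*(-33) = -147; iterating: f(2)=-147, f(3)=-495, f(4)=-1779, f(5)=-6327, f(6)=-22539, f(7)=-80271, f(8)=-285891, f(9)=-1018215, f(10)=-3626427, f(11)=-12915711, f(12)=-45999987, f(13)=-163831383, f(14)=-583494123, f(15)=-2078145135, f(16)=-7401423651, f(17)=-26360561223, f(18)=-93884530971; answer -93884530971
Step 2: S1 = -93884530971; m = 0; cross terms: (-4*-22 - -12*0)=88, (-12*0 - -25*-22)=-550, (-25*0 - -4*0)=0; twice the area = |-462| = 462; area = 231; answer 231
Step 3: S2 = 231; threaded value p + q = 232; d = 22; a(2) = 1*(49) + 1*(22) = 71; iterating: a(2)=71, a(3)=120, a(4)=191, a(5)=311, a(6)=502, a(7)=813, a(8)=1315, a(9)=2128, a(10)=3443, a(11)=5571, a(12)=9014, a(13)=14585, a(14)=23599; answer 23599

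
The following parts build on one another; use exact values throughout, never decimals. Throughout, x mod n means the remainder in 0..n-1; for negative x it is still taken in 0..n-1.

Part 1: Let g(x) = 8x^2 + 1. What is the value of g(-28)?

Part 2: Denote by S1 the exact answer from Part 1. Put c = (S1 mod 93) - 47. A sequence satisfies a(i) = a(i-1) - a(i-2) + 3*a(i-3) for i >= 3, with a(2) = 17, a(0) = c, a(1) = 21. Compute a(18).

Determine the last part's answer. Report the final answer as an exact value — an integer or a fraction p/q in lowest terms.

Part 1: 8*(-28)^2 + 1 = (6272) + (1) = 6273; answer 6273
Part 2: S1 = 6273; c = -5; a(3) = 1*(17) - 1*(21) + 3*(-5) = -19; iterating: a(3)=-19, a(4)=27, a(5)=97, a(6)=13, a(7)=-3, a(8)=275, a(9)=317, a(10)=33, a(11)=541, a(12)=1459, a(13)=1017, a(14)=1181, a(15)=4541, a(16)=6411, a(17)=5413, a(18)=12625; answer 12625

12625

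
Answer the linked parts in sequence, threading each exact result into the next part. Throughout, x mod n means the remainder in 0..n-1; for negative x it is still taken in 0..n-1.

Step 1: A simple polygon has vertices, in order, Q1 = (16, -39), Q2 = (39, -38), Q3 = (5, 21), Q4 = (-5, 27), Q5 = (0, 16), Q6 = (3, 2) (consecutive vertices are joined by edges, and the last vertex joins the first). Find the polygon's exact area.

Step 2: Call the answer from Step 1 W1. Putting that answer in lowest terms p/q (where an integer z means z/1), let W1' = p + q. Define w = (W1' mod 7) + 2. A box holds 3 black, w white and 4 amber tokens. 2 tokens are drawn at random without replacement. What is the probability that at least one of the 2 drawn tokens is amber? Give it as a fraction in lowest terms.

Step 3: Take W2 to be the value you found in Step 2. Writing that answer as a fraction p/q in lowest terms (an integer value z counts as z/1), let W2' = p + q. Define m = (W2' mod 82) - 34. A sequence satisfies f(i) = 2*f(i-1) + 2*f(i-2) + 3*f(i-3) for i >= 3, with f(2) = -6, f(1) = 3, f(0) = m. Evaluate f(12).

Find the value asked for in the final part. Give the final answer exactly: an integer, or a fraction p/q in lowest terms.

-694974

Step 1: cross terms: (16*-38 - 39*-39)=913, (39*21 - 5*-38)=1009, (5*27 - -5*21)=240, (-5*16 - 0*27)=-80, (0*2 - 3*16)=-48, (3*-39 - 16*2)=-149; twice the area = |1885| = 1885; area = 1885/2; answer 1885/2
Step 2: W1 = 1885/2; threaded value p + q = 1887; w = 6; total draws C(13,2) = 78; complement C(9,2) = 36; favorable 78 - 36 = 42; P = 7/13; answer 7/13
Step 3: W2 = 7/13; threaded value p + q = 20; m = -14; f(3) = 2*(-6) + 2*(3) + 3*(-14) = -48; iterating: f(3)=-48, f(4)=-99, f(5)=-312, f(6)=-966, f(7)=-2853, f(8)=-8574, f(9)=-25752, f(10)=-77211, f(11)=-231648, f(12)=-694974; answer -694974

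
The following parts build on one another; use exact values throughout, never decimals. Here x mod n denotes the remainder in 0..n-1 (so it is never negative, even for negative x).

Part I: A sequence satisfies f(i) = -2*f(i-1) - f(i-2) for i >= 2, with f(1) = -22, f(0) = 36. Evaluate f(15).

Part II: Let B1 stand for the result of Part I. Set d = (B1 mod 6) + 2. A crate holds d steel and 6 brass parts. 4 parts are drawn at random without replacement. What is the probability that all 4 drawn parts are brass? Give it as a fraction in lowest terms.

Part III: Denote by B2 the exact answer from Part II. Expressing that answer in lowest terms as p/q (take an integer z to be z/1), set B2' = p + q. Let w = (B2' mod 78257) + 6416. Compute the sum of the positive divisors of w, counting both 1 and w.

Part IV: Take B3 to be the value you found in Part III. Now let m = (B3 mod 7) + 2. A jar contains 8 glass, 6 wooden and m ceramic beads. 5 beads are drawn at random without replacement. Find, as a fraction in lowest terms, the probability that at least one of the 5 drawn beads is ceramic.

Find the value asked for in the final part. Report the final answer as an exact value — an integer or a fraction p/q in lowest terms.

Part I: f(2) = -2*(-22) - 1*(36) = 8; iterating: f(2)=8, f(3)=6, f(4)=-20, f(5)=34, f(6)=-48, f(7)=62, f(8)=-76, f(9)=90, f(10)=-104, f(11)=118, f(12)=-132, f(13)=146, f(14)=-160, f(15)=174; answer 174
Part II: B1 = 174; d = 2; total draws C(8,4) = 70; favorable C(6,4) = 15; P = 3/14; answer 3/14
Part III: B2 = 3/14; threaded value p + q = 17; w = 6433; 6433 = 7 * 919; sigma = (1 + 7) * (1 + 919) = 8 * 920 = 7360; answer 7360
Part IV: B3 = 7360; m = 5; total draws C(19,5) = 11628; complement C(14,5) = 2002; favorable 11628 - 2002 = 9626; P = 4813/5814; answer 4813/5814

4813/5814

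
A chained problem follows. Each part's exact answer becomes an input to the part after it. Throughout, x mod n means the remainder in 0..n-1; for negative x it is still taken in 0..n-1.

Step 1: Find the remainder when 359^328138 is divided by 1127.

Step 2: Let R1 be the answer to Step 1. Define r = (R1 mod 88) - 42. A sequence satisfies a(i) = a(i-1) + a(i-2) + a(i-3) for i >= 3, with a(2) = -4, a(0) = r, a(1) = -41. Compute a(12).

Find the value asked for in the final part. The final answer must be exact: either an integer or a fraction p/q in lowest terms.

Step 1: squarings mod 1127: 359^1=359, 359^2=403, 359^4=121, 359^8=1117, 359^16=100, 359^32=984, 359^64=163, 359^128=648, 359^256=660, 359^512=578, 359^1024=492, 359^2048=886, 359^4096=604, 359^8192=795, 359^16384=905, 359^32768=823, 359^65536=2, 359^131072=4, 359^262144=16; 359^328138 = 359^2 * 359^8 * 359^64 * 359^128 * 359^256 * 359^65536 * 359^262144 = 289 (mod 1127); answer 289
Step 2: R1 = 289; r = -17; a(3) = 1*(-4) + 1*(-41) + 1*(-17) = -62; iterating: a(3)=-62, a(4)=-107, a(5)=-173, a(6)=-342, a(7)=-622, a(8)=-1137, a(9)=-2101, a(10)=-3860, a(11)=-7098, a(12)=-13059; answer -13059

-13059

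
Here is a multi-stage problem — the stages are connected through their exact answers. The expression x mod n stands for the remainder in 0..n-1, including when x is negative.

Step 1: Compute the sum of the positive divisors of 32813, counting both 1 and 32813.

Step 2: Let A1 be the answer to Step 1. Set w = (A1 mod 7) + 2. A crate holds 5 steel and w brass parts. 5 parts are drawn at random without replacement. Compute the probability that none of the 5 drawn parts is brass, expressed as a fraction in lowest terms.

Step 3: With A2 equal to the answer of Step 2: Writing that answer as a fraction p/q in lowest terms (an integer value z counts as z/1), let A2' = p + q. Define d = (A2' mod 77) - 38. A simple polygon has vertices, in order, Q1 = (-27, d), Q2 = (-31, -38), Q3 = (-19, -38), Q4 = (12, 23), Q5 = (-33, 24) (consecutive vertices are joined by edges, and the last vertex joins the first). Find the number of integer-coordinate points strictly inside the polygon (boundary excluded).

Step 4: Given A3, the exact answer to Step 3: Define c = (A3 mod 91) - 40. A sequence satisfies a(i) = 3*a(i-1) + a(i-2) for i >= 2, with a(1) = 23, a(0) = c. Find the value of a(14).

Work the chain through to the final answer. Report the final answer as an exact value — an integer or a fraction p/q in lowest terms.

94086774

Step 1: 32813 = 11 * 19 * 157; sigma = (1 + 11) * (1 + 19) * (1 + 157) = 12 * 20 * 158 = 37920; answer 37920
Step 2: A1 = 37920; w = 3; total draws C(8,5) = 56; favorable C(5,5) = 1; P = 1/56; answer 1/56
Step 3: A2 = 1/56; threaded value p + q = 57; d = 19; cross terms: (-27*-38 - -31*19)=1615, (-31*-38 - -19*-38)=456, (-19*23 - 12*-38)=19, (12*24 - -33*23)=1047, (-33*19 - -27*24)=21; twice the area = |3158| = 3158; area = 1579; boundary points = 1 + 12 + 1 + 1 + 1 = 16; strictly interior points = area - boundary/2 + 1 = 1572; answer 1572
Step 4: A3 = 1572; c = -15; a(2) = 3*(23) + 1*(-15) = 54; iterating: a(2)=54, a(3)=185, a(4)=609, a(5)=2012, a(6)=6645, a(7)=21947, a(8)=72486, a(9)=239405, a(10)=790701, a(11)=2611508, a(12)=8625225, a(13)=28487183, a(14)=94086774; answer 94086774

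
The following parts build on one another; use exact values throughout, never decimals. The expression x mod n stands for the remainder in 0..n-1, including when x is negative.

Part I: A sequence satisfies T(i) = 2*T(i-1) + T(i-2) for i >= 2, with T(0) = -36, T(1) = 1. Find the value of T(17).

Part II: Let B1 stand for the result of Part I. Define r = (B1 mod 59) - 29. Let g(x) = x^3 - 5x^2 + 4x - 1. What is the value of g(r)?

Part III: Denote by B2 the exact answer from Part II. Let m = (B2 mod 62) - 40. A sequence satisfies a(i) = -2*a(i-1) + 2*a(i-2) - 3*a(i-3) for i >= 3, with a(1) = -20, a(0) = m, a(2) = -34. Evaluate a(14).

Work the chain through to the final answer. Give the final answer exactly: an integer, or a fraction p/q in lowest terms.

Part I: T(2) = 2*(1) + 1*(-36) = -34; iterating: T(2)=-34, T(3)=-67, T(4)=-168, T(5)=-403, T(6)=-974, T(7)=-2351, T(8)=-5676, T(9)=-13703, T(10)=-33082, T(11)=-79867, T(12)=-192816, T(13)=-465499, T(14)=-1123814, T(15)=-2713127, T(16)=-6550068, T(17)=-15813263; answer -15813263
Part II: B1 = -15813263; r = 6; 1*(6)^3 - 5*(6)^2 + 4*(6)^1 - 1 = (216) + (-180) + (24) + (-1) = 59; answer 59
Part III: B2 = 59; m = 19; a(3) = -2*(-34) + 2*(-20) - 3*(19) = -29; iterating: a(3)=-29, a(4)=50, a(5)=-56, a(6)=299, a(7)=-860, a(8)=2486, a(9)=-7589, a(10)=22730, a(11)=-68096, a(12)=204419, a(13)=-613220, a(14)=1839566; answer 1839566

1839566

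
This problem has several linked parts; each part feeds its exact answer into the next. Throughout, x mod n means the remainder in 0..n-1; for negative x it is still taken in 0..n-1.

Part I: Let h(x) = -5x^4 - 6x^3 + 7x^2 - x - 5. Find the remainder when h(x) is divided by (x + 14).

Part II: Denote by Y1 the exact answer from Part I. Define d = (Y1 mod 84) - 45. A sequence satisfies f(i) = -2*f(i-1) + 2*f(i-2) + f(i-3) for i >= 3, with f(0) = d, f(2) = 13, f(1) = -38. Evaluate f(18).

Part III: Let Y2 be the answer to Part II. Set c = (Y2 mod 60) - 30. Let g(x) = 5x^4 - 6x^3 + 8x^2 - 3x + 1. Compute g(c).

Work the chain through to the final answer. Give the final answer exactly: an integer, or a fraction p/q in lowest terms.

Part I: remainder = value at the root: -5*(-14)^4 - 6*(-14)^3 + 7*(-14)^2 - 1*(-14)^1 - 5 = (-192080) + (16464) + (1372) + (14) + (-5) = -174235; answer -174235
Part II: Y1 = -174235; d = 20; f(3) = -2*(13) + 2*(-38) + 1*(20) = -82; iterating: f(3)=-82, f(4)=152, f(5)=-455, f(6)=1132, f(7)=-3022, f(8)=7853, f(9)=-20618, f(10)=53920, f(11)=-141223, f(12)=369668, f(13)=-967862, f(14)=2533837, f(15)=-6633730, f(16)=17367272, f(17)=-45468167, f(18)=119037148; answer 119037148
Part III: Y2 = 119037148; c = -2; 5*(-2)^4 - 6*(-2)^3 + 8*(-2)^2 - 3*(-2)^1 + 1 = (80) + (48) + (32) + (6) + (1) = 167; answer 167

167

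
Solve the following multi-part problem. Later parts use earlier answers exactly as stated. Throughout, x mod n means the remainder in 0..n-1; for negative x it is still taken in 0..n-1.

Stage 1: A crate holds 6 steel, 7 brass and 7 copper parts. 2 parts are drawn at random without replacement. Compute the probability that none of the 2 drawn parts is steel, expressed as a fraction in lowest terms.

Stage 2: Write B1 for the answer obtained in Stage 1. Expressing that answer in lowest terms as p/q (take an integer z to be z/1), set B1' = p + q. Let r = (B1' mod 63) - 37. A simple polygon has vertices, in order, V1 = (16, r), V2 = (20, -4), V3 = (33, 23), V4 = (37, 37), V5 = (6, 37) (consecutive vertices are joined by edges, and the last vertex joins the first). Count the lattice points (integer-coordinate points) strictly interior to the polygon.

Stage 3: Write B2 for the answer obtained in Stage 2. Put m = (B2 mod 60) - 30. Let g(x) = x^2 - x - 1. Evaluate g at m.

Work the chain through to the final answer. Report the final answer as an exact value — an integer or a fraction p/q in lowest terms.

131

Stage 1: total draws C(20,2) = 190; favorable C(14,2) = 91; P = 91/190; answer 91/190
Stage 2: B1 = 91/190; threaded value p + q = 281; r = -8; cross terms: (16*-4 - 20*-8)=96, (20*23 - 33*-4)=592, (33*37 - 37*23)=370, (37*37 - 6*37)=1147, (6*-8 - 16*37)=-640; twice the area = |1565| = 1565; area = 1565/2; boundary points = 4 + 1 + 2 + 31 + 5 = 43; strictly interior points = area - boundary/2 + 1 = 762; answer 762
Stage 3: B2 = 762; m = 12; 1*(12)^2 - 1*(12)^1 - 1 = (144) + (-12) + (-1) = 131; answer 131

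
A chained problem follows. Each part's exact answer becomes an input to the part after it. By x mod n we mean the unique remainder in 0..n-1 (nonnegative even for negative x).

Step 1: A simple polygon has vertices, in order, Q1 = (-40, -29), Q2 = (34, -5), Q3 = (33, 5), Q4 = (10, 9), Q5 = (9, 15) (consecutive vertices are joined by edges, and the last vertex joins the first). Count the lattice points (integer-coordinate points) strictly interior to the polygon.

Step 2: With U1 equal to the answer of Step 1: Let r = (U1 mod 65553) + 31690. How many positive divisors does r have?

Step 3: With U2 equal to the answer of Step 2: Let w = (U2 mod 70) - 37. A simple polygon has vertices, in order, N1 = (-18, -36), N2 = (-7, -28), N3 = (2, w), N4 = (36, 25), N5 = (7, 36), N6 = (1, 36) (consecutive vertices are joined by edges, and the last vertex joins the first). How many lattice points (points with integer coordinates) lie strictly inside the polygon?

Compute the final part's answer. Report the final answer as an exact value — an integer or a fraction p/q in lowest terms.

1600

Step 1: cross terms: (-40*-5 - 34*-29)=1186, (34*5 - 33*-5)=335, (33*9 - 10*5)=247, (10*15 - 9*9)=69, (9*-29 - -40*15)=339; twice the area = |2176| = 2176; area = 1088; boundary points = 2 + 1 + 1 + 1 + 1 = 6; strictly interior points = area - boundary/2 + 1 = 1086; answer 1086
Step 2: U1 = 1086; r = 32776; 32776 = 2^3 * 17 * 241; number of divisors = (3+1) * (1+1) * (1+1) = 16; answer 16
Step 3: U2 = 16; w = -21; cross terms: (-18*-28 - -7*-36)=252, (-7*-21 - 2*-28)=203, (2*25 - 36*-21)=806, (36*36 - 7*25)=1121, (7*36 - 1*36)=216, (1*-36 - -18*36)=612; twice the area = |3210| = 3210; area = 1605; boundary points = 1 + 1 + 2 + 1 + 6 + 1 = 12; strictly interior points = area - boundary/2 + 1 = 1600; answer 1600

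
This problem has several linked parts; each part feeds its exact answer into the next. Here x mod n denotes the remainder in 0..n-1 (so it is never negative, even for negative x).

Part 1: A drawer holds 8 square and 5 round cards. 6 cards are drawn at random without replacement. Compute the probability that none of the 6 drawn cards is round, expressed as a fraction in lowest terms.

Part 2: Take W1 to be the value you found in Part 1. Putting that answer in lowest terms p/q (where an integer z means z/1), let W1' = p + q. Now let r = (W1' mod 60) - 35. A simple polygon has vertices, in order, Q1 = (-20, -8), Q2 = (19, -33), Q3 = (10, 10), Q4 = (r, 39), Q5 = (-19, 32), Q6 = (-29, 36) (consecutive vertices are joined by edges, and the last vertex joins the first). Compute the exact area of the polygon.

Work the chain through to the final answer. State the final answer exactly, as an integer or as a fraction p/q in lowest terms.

Part 1: total draws C(13,6) = 1716; favorable C(8,6) = 28; P = 7/429; answer 7/429
Part 2: W1 = 7/429; threaded value p + q = 436; r = -19; cross terms: (-20*-33 - 19*-8)=812, (19*10 - 10*-33)=520, (10*39 - -19*10)=580, (-19*32 - -19*39)=133, (-19*36 - -29*32)=244, (-29*-8 - -20*36)=952; twice the area = |3241| = 3241; area = 3241/2; answer 3241/2

3241/2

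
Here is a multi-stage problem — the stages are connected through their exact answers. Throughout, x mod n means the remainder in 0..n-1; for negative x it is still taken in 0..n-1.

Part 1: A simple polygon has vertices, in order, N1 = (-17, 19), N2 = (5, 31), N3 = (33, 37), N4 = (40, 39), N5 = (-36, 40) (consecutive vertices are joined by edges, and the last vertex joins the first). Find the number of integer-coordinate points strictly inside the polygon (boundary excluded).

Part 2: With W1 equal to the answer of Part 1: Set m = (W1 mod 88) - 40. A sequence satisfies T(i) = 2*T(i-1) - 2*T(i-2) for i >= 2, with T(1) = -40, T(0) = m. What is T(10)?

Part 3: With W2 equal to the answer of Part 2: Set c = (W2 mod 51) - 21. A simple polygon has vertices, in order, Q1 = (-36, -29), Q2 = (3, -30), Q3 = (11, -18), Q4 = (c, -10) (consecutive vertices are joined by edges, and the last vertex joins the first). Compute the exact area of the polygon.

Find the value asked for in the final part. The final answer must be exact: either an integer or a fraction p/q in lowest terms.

929/2

Part 1: cross terms: (-17*31 - 5*19)=-622, (5*37 - 33*31)=-838, (33*39 - 40*37)=-193, (40*40 - -36*39)=3004, (-36*19 - -17*40)=-4; twice the area = |1347| = 1347; area = 1347/2; boundary points = 2 + 2 + 1 + 1 + 1 = 7; strictly interior points = area - boundary/2 + 1 = 671; answer 671
Part 2: W1 = 671; m = 15; T(2) = 2*(-40) - 2*(15) = -110; iterating: T(2)=-110, T(3)=-140, T(4)=-60, T(5)=160, T(6)=440, T(7)=560, T(8)=240, T(9)=-640, T(10)=-1760; answer -1760
Part 3: W2 = -1760; c = 4; cross terms: (-36*-30 - 3*-29)=1167, (3*-18 - 11*-30)=276, (11*-10 - 4*-18)=-38, (4*-29 - -36*-10)=-476; twice the area = |929| = 929; area = 929/2; answer 929/2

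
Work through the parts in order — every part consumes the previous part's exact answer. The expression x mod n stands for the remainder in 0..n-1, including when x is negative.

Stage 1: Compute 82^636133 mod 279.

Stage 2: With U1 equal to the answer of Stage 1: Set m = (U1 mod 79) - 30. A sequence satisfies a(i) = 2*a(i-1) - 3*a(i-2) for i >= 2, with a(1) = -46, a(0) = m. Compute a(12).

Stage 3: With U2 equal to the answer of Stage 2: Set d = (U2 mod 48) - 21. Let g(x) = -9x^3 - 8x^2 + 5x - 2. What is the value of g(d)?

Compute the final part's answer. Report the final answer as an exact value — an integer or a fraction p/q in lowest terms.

Stage 1: squarings mod 279: 82^1=82, 82^2=28, 82^4=226, 82^8=19, 82^16=82, 82^32=28, 82^64=226, 82^128=19, 82^256=82, 82^512=28, 82^1024=226, 82^2048=19, 82^4096=82, 82^8192=28, 82^16384=226, 82^32768=19, 82^65536=82, 82^131072=28, 82^262144=226, 82^524288=19; 82^636133 = 82^1 * 82^4 * 82^32 * 82^64 * 82^128 * 82^1024 * 82^4096 * 82^8192 * 82^32768 * 82^65536 * 82^524288 = 10 (mod 279); answer 10
Stage 2: U1 = 10; m = -20; a(2) = 2*(-46) - 3*(-20) = -32; iterating: a(2)=-32, a(3)=74, a(4)=244, a(5)=266, a(6)=-200, a(7)=-1198, a(8)=-1796, a(9)=2, a(10)=5392, a(11)=10778, a(12)=5380; answer 5380
Stage 3: U2 = 5380; d = -17; -9*(-17)^3 - 8*(-17)^2 + 5*(-17)^1 - 2 = (44217) + (-2312) + (-85) + (-2) = 41818; answer 41818

41818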